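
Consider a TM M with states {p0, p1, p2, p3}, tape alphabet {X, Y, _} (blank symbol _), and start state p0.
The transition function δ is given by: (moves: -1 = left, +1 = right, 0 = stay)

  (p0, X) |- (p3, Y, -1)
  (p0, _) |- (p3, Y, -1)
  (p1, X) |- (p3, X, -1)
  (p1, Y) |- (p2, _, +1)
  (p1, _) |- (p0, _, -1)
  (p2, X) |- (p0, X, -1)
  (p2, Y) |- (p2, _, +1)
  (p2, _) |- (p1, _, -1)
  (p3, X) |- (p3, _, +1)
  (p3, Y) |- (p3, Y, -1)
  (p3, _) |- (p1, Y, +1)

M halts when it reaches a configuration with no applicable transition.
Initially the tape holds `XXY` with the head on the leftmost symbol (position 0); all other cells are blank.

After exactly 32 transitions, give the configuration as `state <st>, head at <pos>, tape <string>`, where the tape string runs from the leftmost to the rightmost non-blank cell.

state p0, head at 0, tape YY__XY

state=p0 head=0 tape=___[X]XY   (p0,X)→(p3,Y,-1)
state=p3 head=-1 tape=__[_]YXY   (p3,_)→(p1,Y,+1)
state=p1 head=0 tape=__Y[Y]XY   (p1,Y)→(p2,_,+1)
state=p2 head=1 tape=__Y_[X]Y   (p2,X)→(p0,X,-1)
state=p0 head=0 tape=__Y[_]XY   (p0,_)→(p3,Y,-1)
state=p3 head=-1 tape=__[Y]YXY   (p3,Y)→(p3,Y,-1)
state=p3 head=-2 tape=_[_]YYXY   (p3,_)→(p1,Y,+1)
state=p1 head=-1 tape=_Y[Y]YXY   (p1,Y)→(p2,_,+1)
state=p2 head=0 tape=_Y_[Y]XY   (p2,Y)→(p2,_,+1)
state=p2 head=1 tape=_Y__[X]Y   (p2,X)→(p0,X,-1)
state=p0 head=0 tape=_Y_[_]XY   (p0,_)→(p3,Y,-1)
state=p3 head=-1 tape=_Y[_]YXY   (p3,_)→(p1,Y,+1)
state=p1 head=0 tape=_YY[Y]XY   (p1,Y)→(p2,_,+1)
state=p2 head=1 tape=_YY_[X]Y   (p2,X)→(p0,X,-1)
state=p0 head=0 tape=_YY[_]XY   (p0,_)→(p3,Y,-1)
state=p3 head=-1 tape=_Y[Y]YXY   (p3,Y)→(p3,Y,-1)
state=p3 head=-2 tape=_[Y]YYXY   (p3,Y)→(p3,Y,-1)
state=p3 head=-3 tape=[_]YYYXY   (p3,_)→(p1,Y,+1)
state=p1 head=-2 tape=Y[Y]YYXY   (p1,Y)→(p2,_,+1)
state=p2 head=-1 tape=Y_[Y]YXY   (p2,Y)→(p2,_,+1)
state=p2 head=0 tape=Y__[Y]XY   (p2,Y)→(p2,_,+1)
state=p2 head=1 tape=Y___[X]Y   (p2,X)→(p0,X,-1)
state=p0 head=0 tape=Y__[_]XY   (p0,_)→(p3,Y,-1)
state=p3 head=-1 tape=Y_[_]YXY   (p3,_)→(p1,Y,+1)
state=p1 head=0 tape=Y_Y[Y]XY   (p1,Y)→(p2,_,+1)
state=p2 head=1 tape=Y_Y_[X]Y   (p2,X)→(p0,X,-1)
state=p0 head=0 tape=Y_Y[_]XY   (p0,_)→(p3,Y,-1)
state=p3 head=-1 tape=Y_[Y]YXY   (p3,Y)→(p3,Y,-1)
state=p3 head=-2 tape=Y[_]YYXY   (p3,_)→(p1,Y,+1)
state=p1 head=-1 tape=YY[Y]YXY   (p1,Y)→(p2,_,+1)
state=p2 head=0 tape=YY_[Y]XY   (p2,Y)→(p2,_,+1)
state=p2 head=1 tape=YY__[X]Y   (p2,X)→(p0,X,-1)
state=p0 head=0 tape=YY_[_]XY
After 32 steps: state p0, head at 0, tape YY__XY.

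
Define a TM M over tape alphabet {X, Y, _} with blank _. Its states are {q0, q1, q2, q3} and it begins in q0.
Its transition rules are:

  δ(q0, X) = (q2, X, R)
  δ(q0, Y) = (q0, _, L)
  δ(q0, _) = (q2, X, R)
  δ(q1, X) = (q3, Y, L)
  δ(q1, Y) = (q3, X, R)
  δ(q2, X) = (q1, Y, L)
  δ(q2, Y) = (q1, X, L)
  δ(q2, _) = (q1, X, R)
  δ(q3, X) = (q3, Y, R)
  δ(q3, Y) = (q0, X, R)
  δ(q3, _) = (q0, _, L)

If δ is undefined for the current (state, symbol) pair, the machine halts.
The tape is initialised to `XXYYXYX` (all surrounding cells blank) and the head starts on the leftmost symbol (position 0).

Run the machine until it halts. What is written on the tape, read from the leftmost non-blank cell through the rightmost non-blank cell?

XXXXXXYXXX

state=q0 head=0 tape=__[X]XYYXYX__   (q0,X)→(q2,X,R)
state=q2 head=1 tape=__X[X]YYXYX__   (q2,X)→(q1,Y,L)
state=q1 head=0 tape=__[X]YYYXYX__   (q1,X)→(q3,Y,L)
state=q3 head=-1 tape=_[_]YYYYXYX__   (q3,_)→(q0,_,L)
state=q0 head=-2 tape=[_]_YYYYXYX__   (q0,_)→(q2,X,R)
state=q2 head=-1 tape=X[_]YYYYXYX__   (q2,_)→(q1,X,R)
state=q1 head=0 tape=XX[Y]YYYXYX__   (q1,Y)→(q3,X,R)
state=q3 head=1 tape=XXX[Y]YYXYX__   (q3,Y)→(q0,X,R)
state=q0 head=2 tape=XXXX[Y]YXYX__   (q0,Y)→(q0,_,L)
state=q0 head=1 tape=XXX[X]_YXYX__   (q0,X)→(q2,X,R)
state=q2 head=2 tape=XXXX[_]YXYX__   (q2,_)→(q1,X,R)
state=q1 head=3 tape=XXXXX[Y]XYX__   (q1,Y)→(q3,X,R)
state=q3 head=4 tape=XXXXXX[X]YX__   (q3,X)→(q3,Y,R)
state=q3 head=5 tape=XXXXXXY[Y]X__   (q3,Y)→(q0,X,R)
state=q0 head=6 tape=XXXXXXYX[X]__   (q0,X)→(q2,X,R)
state=q2 head=7 tape=XXXXXXYXX[_]_   (q2,_)→(q1,X,R)
state=q1 head=8 tape=XXXXXXYXXX[_]
The non-blank tape span at halt is XXXXXXYXXX.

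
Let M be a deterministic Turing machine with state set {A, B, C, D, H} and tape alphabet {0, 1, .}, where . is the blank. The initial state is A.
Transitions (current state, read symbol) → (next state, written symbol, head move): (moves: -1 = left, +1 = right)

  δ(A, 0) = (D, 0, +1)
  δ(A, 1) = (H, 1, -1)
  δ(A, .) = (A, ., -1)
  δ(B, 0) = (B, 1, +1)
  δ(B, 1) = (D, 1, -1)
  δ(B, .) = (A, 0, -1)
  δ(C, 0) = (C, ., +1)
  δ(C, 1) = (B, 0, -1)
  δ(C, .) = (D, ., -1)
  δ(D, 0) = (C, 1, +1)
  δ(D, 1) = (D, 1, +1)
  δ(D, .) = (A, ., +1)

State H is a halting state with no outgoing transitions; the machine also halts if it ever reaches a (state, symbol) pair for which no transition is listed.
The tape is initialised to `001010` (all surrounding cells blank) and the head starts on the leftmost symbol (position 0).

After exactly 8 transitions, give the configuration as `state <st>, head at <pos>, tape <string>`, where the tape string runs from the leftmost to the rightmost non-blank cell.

state A, head at 0, tape 100010

A | .[0]01010   read 0 → write 0, move +1, go to D
D | .0[0]1010   read 0 → write 1, move +1, go to C
C | .01[1]010   read 1 → write 0, move -1, go to B
B | .0[1]0010   read 1 → write 1, move -1, go to D
D | .[0]10010   read 0 → write 1, move +1, go to C
C | .1[1]0010   read 1 → write 0, move -1, go to B
B | .[1]00010   read 1 → write 1, move -1, go to D
D | [.]100010   read . → write ., move +1, go to A
A | .[1]00010
After 8 steps: state A, head at 0, tape 100010.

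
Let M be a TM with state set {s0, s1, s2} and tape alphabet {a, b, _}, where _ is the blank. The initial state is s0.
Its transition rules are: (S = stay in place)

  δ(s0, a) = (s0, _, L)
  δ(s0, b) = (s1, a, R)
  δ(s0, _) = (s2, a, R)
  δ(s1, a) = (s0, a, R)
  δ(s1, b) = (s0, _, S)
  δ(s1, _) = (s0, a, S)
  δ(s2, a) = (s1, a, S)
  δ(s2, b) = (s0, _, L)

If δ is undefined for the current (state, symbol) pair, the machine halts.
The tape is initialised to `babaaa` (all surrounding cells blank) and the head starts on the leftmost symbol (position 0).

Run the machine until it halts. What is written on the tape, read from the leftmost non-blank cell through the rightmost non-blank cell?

state=s0 head=0 tape=_[b]abaaa   (s0,b)→(s1,a,R)
state=s1 head=1 tape=_a[a]baaa   (s1,a)→(s0,a,R)
state=s0 head=2 tape=_aa[b]aaa   (s0,b)→(s1,a,R)
state=s1 head=3 tape=_aaa[a]aa   (s1,a)→(s0,a,R)
state=s0 head=4 tape=_aaaa[a]a   (s0,a)→(s0,_,L)
state=s0 head=3 tape=_aaa[a]_a   (s0,a)→(s0,_,L)
state=s0 head=2 tape=_aa[a]__a   (s0,a)→(s0,_,L)
state=s0 head=1 tape=_a[a]___a   (s0,a)→(s0,_,L)
state=s0 head=0 tape=_[a]____a   (s0,a)→(s0,_,L)
state=s0 head=-1 tape=[_]_____a   (s0,_)→(s2,a,R)
state=s2 head=0 tape=a[_]____a
The non-blank tape span at halt is a_____a.

a_____a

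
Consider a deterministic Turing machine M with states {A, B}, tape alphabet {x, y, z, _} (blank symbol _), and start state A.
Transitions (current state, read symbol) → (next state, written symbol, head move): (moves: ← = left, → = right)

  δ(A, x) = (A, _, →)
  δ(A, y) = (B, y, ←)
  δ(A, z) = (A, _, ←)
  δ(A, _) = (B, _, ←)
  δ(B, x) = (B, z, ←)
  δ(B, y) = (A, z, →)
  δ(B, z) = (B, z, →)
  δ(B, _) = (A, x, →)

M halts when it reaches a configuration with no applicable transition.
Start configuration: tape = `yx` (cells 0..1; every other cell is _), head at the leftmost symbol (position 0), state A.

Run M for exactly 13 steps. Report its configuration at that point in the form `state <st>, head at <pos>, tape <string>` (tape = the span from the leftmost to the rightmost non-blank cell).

state A, head at -3, tape x__yx

state=A head=0 tape=___[y]x   (A,y)→(B,y,←)
state=B head=-1 tape=__[_]yx   (B,_)→(A,x,→)
state=A head=0 tape=__x[y]x   (A,y)→(B,y,←)
state=B head=-1 tape=__[x]yx   (B,x)→(B,z,←)
state=B head=-2 tape=_[_]zyx   (B,_)→(A,x,→)
state=A head=-1 tape=_x[z]yx   (A,z)→(A,_,←)
state=A head=-2 tape=_[x]_yx   (A,x)→(A,_,→)
state=A head=-1 tape=__[_]yx   (A,_)→(B,_,←)
state=B head=-2 tape=_[_]_yx   (B,_)→(A,x,→)
state=A head=-1 tape=_x[_]yx   (A,_)→(B,_,←)
state=B head=-2 tape=_[x]_yx   (B,x)→(B,z,←)
state=B head=-3 tape=[_]z_yx   (B,_)→(A,x,→)
state=A head=-2 tape=x[z]_yx   (A,z)→(A,_,←)
state=A head=-3 tape=[x]__yx
After 13 steps: state A, head at -3, tape x__yx.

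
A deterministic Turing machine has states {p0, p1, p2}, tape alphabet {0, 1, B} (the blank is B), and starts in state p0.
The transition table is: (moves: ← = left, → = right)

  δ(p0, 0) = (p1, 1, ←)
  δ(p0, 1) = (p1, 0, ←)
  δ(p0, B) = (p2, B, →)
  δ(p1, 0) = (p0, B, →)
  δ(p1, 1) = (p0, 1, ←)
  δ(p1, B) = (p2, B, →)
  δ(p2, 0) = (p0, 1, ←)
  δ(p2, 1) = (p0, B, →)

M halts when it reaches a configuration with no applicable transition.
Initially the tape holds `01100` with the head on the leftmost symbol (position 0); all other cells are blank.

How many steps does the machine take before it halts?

20

p0 | B[0]1100BB   read 0 → write 1, move ←, go to p1
p1 | [B]11100BB   read B → write B, move →, go to p2
p2 | B[1]1100BB   read 1 → write B, move →, go to p0
p0 | BB[1]100BB   read 1 → write 0, move ←, go to p1
p1 | B[B]0100BB   read B → write B, move →, go to p2
p2 | BB[0]100BB   read 0 → write 1, move ←, go to p0
p0 | B[B]1100BB   read B → write B, move →, go to p2
p2 | BB[1]100BB   read 1 → write B, move →, go to p0
p0 | BBB[1]00BB   read 1 → write 0, move ←, go to p1
p1 | BB[B]000BB   read B → write B, move →, go to p2
p2 | BBB[0]00BB   read 0 → write 1, move ←, go to p0
p0 | BB[B]100BB   read B → write B, move →, go to p2
p2 | BBB[1]00BB   read 1 → write B, move →, go to p0
p0 | BBBB[0]0BB   read 0 → write 1, move ←, go to p1
p1 | BBB[B]10BB   read B → write B, move →, go to p2
p2 | BBBB[1]0BB   read 1 → write B, move →, go to p0
p0 | BBBBB[0]BB   read 0 → write 1, move ←, go to p1
p1 | BBBB[B]1BB   read B → write B, move →, go to p2
p2 | BBBBB[1]BB   read 1 → write B, move →, go to p0
p0 | BBBBBB[B]B   read B → write B, move →, go to p2
p2 | BBBBBBB[B]
M halts after 20 transitions.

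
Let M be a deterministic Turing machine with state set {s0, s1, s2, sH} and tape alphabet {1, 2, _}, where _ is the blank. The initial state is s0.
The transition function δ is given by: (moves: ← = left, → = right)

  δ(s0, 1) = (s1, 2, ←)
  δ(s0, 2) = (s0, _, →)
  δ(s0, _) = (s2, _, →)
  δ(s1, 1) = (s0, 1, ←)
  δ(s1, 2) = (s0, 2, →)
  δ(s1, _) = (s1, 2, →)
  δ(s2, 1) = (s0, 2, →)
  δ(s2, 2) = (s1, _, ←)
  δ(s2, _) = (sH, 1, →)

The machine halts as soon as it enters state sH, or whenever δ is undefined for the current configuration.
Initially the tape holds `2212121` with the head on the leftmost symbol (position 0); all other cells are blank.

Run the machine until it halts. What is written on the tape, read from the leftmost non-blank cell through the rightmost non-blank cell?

s0 | [2]212121___   read 2 → write _, move →, go to s0
s0 | _[2]12121___   read 2 → write _, move →, go to s0
s0 | __[1]2121___   read 1 → write 2, move ←, go to s1
s1 | _[_]22121___   read _ → write 2, move →, go to s1
s1 | _2[2]2121___   read 2 → write 2, move →, go to s0
s0 | _22[2]121___   read 2 → write _, move →, go to s0
s0 | _22_[1]21___   read 1 → write 2, move ←, go to s1
s1 | _22[_]221___   read _ → write 2, move →, go to s1
s1 | _222[2]21___   read 2 → write 2, move →, go to s0
s0 | _2222[2]1___   read 2 → write _, move →, go to s0
s0 | _2222_[1]___   read 1 → write 2, move ←, go to s1
s1 | _2222[_]2___   read _ → write 2, move →, go to s1
s1 | _22222[2]___   read 2 → write 2, move →, go to s0
s0 | _222222[_]__   read _ → write _, move →, go to s2
s2 | _222222_[_]_   read _ → write 1, move →, go to sH
sH | _222222_1[_]
The non-blank tape span at halt is 222222_1.

222222_1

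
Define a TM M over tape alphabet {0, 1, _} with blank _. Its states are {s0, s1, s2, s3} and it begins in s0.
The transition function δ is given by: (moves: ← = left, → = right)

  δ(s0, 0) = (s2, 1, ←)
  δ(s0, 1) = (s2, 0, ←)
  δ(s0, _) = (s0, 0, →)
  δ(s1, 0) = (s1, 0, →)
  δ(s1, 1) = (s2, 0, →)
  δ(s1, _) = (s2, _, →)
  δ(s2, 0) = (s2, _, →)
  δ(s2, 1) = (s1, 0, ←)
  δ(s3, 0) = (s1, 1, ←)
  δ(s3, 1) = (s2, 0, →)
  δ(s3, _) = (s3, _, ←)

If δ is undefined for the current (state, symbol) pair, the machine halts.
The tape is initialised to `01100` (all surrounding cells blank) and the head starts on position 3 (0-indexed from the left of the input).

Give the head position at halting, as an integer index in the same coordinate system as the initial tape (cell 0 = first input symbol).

5

state=s0 head=3 tape=011[0]0_   (s0,0)→(s2,1,←)
state=s2 head=2 tape=01[1]10_   (s2,1)→(s1,0,←)
state=s1 head=1 tape=0[1]010_   (s1,1)→(s2,0,→)
state=s2 head=2 tape=00[0]10_   (s2,0)→(s2,_,→)
state=s2 head=3 tape=00_[1]0_   (s2,1)→(s1,0,←)
state=s1 head=2 tape=00[_]00_   (s1,_)→(s2,_,→)
state=s2 head=3 tape=00_[0]0_   (s2,0)→(s2,_,→)
state=s2 head=4 tape=00__[0]_   (s2,0)→(s2,_,→)
state=s2 head=5 tape=00___[_]
At halt the head is at cell 5.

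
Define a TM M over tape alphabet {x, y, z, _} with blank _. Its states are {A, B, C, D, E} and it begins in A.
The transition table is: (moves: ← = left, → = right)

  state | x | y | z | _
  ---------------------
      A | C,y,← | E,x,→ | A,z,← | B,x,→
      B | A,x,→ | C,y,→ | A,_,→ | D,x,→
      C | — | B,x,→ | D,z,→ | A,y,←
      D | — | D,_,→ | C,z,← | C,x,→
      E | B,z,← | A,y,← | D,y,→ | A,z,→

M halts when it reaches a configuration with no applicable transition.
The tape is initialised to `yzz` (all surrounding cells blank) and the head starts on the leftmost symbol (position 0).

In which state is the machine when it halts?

state=A head=0 tape=[y]zz____   (A,y)→(E,x,→)
state=E head=1 tape=x[z]z____   (E,z)→(D,y,→)
state=D head=2 tape=xy[z]____   (D,z)→(C,z,←)
state=C head=1 tape=x[y]z____   (C,y)→(B,x,→)
state=B head=2 tape=xx[z]____   (B,z)→(A,_,→)
state=A head=3 tape=xx_[_]___   (A,_)→(B,x,→)
state=B head=4 tape=xx_x[_]__   (B,_)→(D,x,→)
state=D head=5 tape=xx_xx[_]_   (D,_)→(C,x,→)
state=C head=6 tape=xx_xxx[_]   (C,_)→(A,y,←)
state=A head=5 tape=xx_xx[x]y   (A,x)→(C,y,←)
state=C head=4 tape=xx_x[x]yy
No transition is defined for (C, x); M halts in state C.

C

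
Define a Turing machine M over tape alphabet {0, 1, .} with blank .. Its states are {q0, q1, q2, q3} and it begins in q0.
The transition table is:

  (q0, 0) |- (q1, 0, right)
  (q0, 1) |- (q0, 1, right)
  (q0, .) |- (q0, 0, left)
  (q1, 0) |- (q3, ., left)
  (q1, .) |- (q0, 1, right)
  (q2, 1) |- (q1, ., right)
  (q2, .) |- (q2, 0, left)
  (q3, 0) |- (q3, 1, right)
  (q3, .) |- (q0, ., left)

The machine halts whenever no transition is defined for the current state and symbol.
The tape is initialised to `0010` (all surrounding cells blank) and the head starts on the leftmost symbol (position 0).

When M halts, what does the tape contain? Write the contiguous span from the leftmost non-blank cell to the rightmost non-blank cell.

state=q0 head=0 tape=[0]010   (q0,0)→(q1,0,right)
state=q1 head=1 tape=0[0]10   (q1,0)→(q3,.,left)
state=q3 head=0 tape=[0].10   (q3,0)→(q3,1,right)
state=q3 head=1 tape=1[.]10   (q3,.)→(q0,.,left)
state=q0 head=0 tape=[1].10   (q0,1)→(q0,1,right)
state=q0 head=1 tape=1[.]10   (q0,.)→(q0,0,left)
state=q0 head=0 tape=[1]010   (q0,1)→(q0,1,right)
state=q0 head=1 tape=1[0]10   (q0,0)→(q1,0,right)
state=q1 head=2 tape=10[1]0
The non-blank tape span at halt is 1010.

1010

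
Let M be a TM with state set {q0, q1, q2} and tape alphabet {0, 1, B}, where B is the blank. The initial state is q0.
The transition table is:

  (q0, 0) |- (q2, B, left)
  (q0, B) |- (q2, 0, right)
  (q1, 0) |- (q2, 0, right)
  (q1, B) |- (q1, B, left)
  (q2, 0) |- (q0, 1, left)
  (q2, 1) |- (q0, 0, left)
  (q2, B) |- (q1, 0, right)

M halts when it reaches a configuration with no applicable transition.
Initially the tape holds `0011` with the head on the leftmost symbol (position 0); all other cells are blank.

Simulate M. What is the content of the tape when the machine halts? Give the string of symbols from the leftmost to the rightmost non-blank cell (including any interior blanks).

state=q0 head=0 tape=BB[0]011   (q0,0)→(q2,B,left)
state=q2 head=-1 tape=B[B]B011   (q2,B)→(q1,0,right)
state=q1 head=0 tape=B0[B]011   (q1,B)→(q1,B,left)
state=q1 head=-1 tape=B[0]B011   (q1,0)→(q2,0,right)
state=q2 head=0 tape=B0[B]011   (q2,B)→(q1,0,right)
state=q1 head=1 tape=B00[0]11   (q1,0)→(q2,0,right)
state=q2 head=2 tape=B000[1]1   (q2,1)→(q0,0,left)
state=q0 head=1 tape=B00[0]01   (q0,0)→(q2,B,left)
state=q2 head=0 tape=B0[0]B01   (q2,0)→(q0,1,left)
state=q0 head=-1 tape=B[0]1B01   (q0,0)→(q2,B,left)
state=q2 head=-2 tape=[B]B1B01   (q2,B)→(q1,0,right)
state=q1 head=-1 tape=0[B]1B01   (q1,B)→(q1,B,left)
state=q1 head=-2 tape=[0]B1B01   (q1,0)→(q2,0,right)
state=q2 head=-1 tape=0[B]1B01   (q2,B)→(q1,0,right)
state=q1 head=0 tape=00[1]B01
The non-blank tape span at halt is 001B01.

001B01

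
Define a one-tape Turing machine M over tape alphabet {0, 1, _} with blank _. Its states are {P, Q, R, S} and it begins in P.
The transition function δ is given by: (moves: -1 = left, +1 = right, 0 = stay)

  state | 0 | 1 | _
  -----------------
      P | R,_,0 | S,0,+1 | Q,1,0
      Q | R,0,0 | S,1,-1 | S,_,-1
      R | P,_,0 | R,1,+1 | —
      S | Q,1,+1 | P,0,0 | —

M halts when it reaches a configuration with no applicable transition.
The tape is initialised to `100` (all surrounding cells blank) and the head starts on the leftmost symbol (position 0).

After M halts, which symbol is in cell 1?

_

state=P head=0 tape=[1]00   (P,1)→(S,0,+1)
state=S head=1 tape=0[0]0   (S,0)→(Q,1,+1)
state=Q head=2 tape=01[0]   (Q,0)→(R,0,0)
state=R head=2 tape=01[0]   (R,0)→(P,_,0)
state=P head=2 tape=01[_]   (P,_)→(Q,1,0)
state=Q head=2 tape=01[1]   (Q,1)→(S,1,-1)
state=S head=1 tape=0[1]1   (S,1)→(P,0,0)
state=P head=1 tape=0[0]1   (P,0)→(R,_,0)
state=R head=1 tape=0[_]1
Cell 1 holds _ when M halts.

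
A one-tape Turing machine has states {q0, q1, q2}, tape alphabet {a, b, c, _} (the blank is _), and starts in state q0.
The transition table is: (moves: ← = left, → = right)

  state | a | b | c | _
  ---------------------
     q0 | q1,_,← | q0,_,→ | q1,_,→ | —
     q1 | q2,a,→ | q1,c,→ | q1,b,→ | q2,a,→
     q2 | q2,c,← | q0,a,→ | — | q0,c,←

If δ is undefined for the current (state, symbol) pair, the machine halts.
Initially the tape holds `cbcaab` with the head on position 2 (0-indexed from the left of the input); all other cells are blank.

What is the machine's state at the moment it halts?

state=q0 head=2 tape=cb[c]aab__   (q0,c)→(q1,_,→)
state=q1 head=3 tape=cb_[a]ab__   (q1,a)→(q2,a,→)
state=q2 head=4 tape=cb_a[a]b__   (q2,a)→(q2,c,←)
state=q2 head=3 tape=cb_[a]cb__   (q2,a)→(q2,c,←)
state=q2 head=2 tape=cb[_]ccb__   (q2,_)→(q0,c,←)
state=q0 head=1 tape=c[b]cccb__   (q0,b)→(q0,_,→)
state=q0 head=2 tape=c_[c]ccb__   (q0,c)→(q1,_,→)
state=q1 head=3 tape=c__[c]cb__   (q1,c)→(q1,b,→)
state=q1 head=4 tape=c__b[c]b__   (q1,c)→(q1,b,→)
state=q1 head=5 tape=c__bb[b]__   (q1,b)→(q1,c,→)
state=q1 head=6 tape=c__bbc[_]_   (q1,_)→(q2,a,→)
state=q2 head=7 tape=c__bbca[_]   (q2,_)→(q0,c,←)
state=q0 head=6 tape=c__bbc[a]c   (q0,a)→(q1,_,←)
state=q1 head=5 tape=c__bb[c]_c   (q1,c)→(q1,b,→)
state=q1 head=6 tape=c__bbb[_]c   (q1,_)→(q2,a,→)
state=q2 head=7 tape=c__bbba[c]
No transition is defined for (q2, c); M halts in state q2.

q2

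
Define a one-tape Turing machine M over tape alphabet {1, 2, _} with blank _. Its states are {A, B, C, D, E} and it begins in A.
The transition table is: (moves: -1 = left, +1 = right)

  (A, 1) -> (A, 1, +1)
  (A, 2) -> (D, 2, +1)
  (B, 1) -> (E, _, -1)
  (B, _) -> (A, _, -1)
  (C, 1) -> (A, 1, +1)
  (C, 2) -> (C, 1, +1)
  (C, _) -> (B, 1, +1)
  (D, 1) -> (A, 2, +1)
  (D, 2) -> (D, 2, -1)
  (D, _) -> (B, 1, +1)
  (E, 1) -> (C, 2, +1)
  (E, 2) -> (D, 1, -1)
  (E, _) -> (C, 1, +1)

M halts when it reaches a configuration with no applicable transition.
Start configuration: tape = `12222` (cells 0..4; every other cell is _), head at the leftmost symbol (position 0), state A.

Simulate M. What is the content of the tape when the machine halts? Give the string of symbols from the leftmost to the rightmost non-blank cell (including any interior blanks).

state=A head=0 tape=_[1]2222   (A,1)→(A,1,+1)
state=A head=1 tape=_1[2]222   (A,2)→(D,2,+1)
state=D head=2 tape=_12[2]22   (D,2)→(D,2,-1)
state=D head=1 tape=_1[2]222   (D,2)→(D,2,-1)
state=D head=0 tape=_[1]2222   (D,1)→(A,2,+1)
state=A head=1 tape=_2[2]222   (A,2)→(D,2,+1)
state=D head=2 tape=_22[2]22   (D,2)→(D,2,-1)
state=D head=1 tape=_2[2]222   (D,2)→(D,2,-1)
state=D head=0 tape=_[2]2222   (D,2)→(D,2,-1)
state=D head=-1 tape=[_]22222   (D,_)→(B,1,+1)
state=B head=0 tape=1[2]2222
The non-blank tape span at halt is 122222.

122222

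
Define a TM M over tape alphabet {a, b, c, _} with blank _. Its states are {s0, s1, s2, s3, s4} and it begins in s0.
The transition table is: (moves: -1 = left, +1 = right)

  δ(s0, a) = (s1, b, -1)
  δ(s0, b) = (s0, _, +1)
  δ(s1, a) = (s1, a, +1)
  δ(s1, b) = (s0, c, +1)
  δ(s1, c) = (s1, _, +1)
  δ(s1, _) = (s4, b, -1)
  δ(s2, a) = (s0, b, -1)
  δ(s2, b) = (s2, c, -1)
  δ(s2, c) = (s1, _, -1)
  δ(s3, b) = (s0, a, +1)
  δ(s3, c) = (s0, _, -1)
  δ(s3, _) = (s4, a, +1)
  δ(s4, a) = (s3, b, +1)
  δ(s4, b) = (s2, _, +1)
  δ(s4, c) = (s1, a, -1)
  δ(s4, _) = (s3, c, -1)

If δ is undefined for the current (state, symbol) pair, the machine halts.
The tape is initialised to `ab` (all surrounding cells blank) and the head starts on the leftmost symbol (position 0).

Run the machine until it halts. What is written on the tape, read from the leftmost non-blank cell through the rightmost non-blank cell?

state=s0 head=0 tape=___[a]b_   (s0,a)→(s1,b,-1)
state=s1 head=-1 tape=__[_]bb_   (s1,_)→(s4,b,-1)
state=s4 head=-2 tape=_[_]bbb_   (s4,_)→(s3,c,-1)
state=s3 head=-3 tape=[_]cbbb_   (s3,_)→(s4,a,+1)
state=s4 head=-2 tape=a[c]bbb_   (s4,c)→(s1,a,-1)
state=s1 head=-3 tape=[a]abbb_   (s1,a)→(s1,a,+1)
state=s1 head=-2 tape=a[a]bbb_   (s1,a)→(s1,a,+1)
state=s1 head=-1 tape=aa[b]bb_   (s1,b)→(s0,c,+1)
state=s0 head=0 tape=aac[b]b_   (s0,b)→(s0,_,+1)
state=s0 head=1 tape=aac_[b]_   (s0,b)→(s0,_,+1)
state=s0 head=2 tape=aac__[_]
The non-blank tape span at halt is aac.

aac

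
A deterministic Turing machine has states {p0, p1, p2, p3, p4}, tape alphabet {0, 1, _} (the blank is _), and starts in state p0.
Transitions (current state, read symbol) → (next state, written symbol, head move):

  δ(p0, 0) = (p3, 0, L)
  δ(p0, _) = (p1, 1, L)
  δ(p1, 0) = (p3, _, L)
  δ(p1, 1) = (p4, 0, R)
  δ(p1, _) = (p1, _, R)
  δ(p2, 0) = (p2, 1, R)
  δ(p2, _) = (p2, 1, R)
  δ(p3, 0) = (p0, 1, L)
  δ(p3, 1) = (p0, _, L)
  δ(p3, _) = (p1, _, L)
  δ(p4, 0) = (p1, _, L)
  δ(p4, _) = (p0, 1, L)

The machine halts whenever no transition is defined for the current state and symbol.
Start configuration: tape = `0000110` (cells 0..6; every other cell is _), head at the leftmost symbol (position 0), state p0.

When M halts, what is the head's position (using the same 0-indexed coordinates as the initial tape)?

p0 | __[0]000110   read 0 → write 0, move L, go to p3
p3 | _[_]0000110   read _ → write _, move L, go to p1
p1 | [_]_0000110   read _ → write _, move R, go to p1
p1 | _[_]0000110   read _ → write _, move R, go to p1
p1 | __[0]000110   read 0 → write _, move L, go to p3
p3 | _[_]_000110   read _ → write _, move L, go to p1
p1 | [_]__000110   read _ → write _, move R, go to p1
p1 | _[_]_000110   read _ → write _, move R, go to p1
p1 | __[_]000110   read _ → write _, move R, go to p1
p1 | ___[0]00110   read 0 → write _, move L, go to p3
p3 | __[_]_00110   read _ → write _, move L, go to p1
p1 | _[_]__00110   read _ → write _, move R, go to p1
p1 | __[_]_00110   read _ → write _, move R, go to p1
p1 | ___[_]00110   read _ → write _, move R, go to p1
p1 | ____[0]0110   read 0 → write _, move L, go to p3
p3 | ___[_]_0110   read _ → write _, move L, go to p1
p1 | __[_]__0110   read _ → write _, move R, go to p1
p1 | ___[_]_0110   read _ → write _, move R, go to p1
p1 | ____[_]0110   read _ → write _, move R, go to p1
p1 | _____[0]110   read 0 → write _, move L, go to p3
p3 | ____[_]_110   read _ → write _, move L, go to p1
p1 | ___[_]__110   read _ → write _, move R, go to p1
p1 | ____[_]_110   read _ → write _, move R, go to p1
p1 | _____[_]110   read _ → write _, move R, go to p1
p1 | ______[1]10   read 1 → write 0, move R, go to p4
p4 | ______0[1]0
At halt the head is at cell 5.

5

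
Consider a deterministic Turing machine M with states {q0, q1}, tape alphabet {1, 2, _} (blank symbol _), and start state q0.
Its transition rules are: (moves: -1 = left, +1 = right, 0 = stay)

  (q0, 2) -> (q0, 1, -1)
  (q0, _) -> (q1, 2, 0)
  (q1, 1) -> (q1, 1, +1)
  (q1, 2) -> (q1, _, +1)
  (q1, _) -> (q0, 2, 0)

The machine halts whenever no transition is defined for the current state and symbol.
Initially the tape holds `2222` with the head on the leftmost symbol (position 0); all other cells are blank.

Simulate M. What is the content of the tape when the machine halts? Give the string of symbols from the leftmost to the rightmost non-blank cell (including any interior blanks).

1___11

q0 | _[2]222__   read 2 → write 1, move -1, go to q0
q0 | [_]1222__   read _ → write 2, move 0, go to q1
q1 | [2]1222__   read 2 → write _, move +1, go to q1
q1 | _[1]222__   read 1 → write 1, move +1, go to q1
q1 | _1[2]22__   read 2 → write _, move +1, go to q1
q1 | _1_[2]2__   read 2 → write _, move +1, go to q1
q1 | _1__[2]__   read 2 → write _, move +1, go to q1
q1 | _1___[_]_   read _ → write 2, move 0, go to q0
q0 | _1___[2]_   read 2 → write 1, move -1, go to q0
q0 | _1__[_]1_   read _ → write 2, move 0, go to q1
q1 | _1__[2]1_   read 2 → write _, move +1, go to q1
q1 | _1___[1]_   read 1 → write 1, move +1, go to q1
q1 | _1___1[_]   read _ → write 2, move 0, go to q0
q0 | _1___1[2]   read 2 → write 1, move -1, go to q0
q0 | _1___[1]1
The non-blank tape span at halt is 1___11.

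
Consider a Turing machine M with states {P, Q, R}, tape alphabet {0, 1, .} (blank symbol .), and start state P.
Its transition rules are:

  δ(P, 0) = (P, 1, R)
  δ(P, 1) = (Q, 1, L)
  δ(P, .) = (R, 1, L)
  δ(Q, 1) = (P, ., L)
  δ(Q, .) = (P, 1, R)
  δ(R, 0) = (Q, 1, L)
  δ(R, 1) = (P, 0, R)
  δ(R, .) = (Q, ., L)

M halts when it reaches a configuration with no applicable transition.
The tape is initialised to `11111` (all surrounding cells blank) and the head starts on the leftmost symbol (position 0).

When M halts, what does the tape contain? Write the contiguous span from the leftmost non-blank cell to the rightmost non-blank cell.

011.11111

P | ....[1]1111   read 1 → write 1, move L, go to Q
Q | ...[.]11111   read . → write 1, move R, go to P
P | ...1[1]1111   read 1 → write 1, move L, go to Q
Q | ...[1]11111   read 1 → write ., move L, go to P
P | ..[.].11111   read . → write 1, move L, go to R
R | .[.]1.11111   read . → write ., move L, go to Q
Q | [.].1.11111   read . → write 1, move R, go to P
P | 1[.]1.11111   read . → write 1, move L, go to R
R | [1]11.11111   read 1 → write 0, move R, go to P
P | 0[1]1.11111   read 1 → write 1, move L, go to Q
Q | [0]11.11111
The non-blank tape span at halt is 011.11111.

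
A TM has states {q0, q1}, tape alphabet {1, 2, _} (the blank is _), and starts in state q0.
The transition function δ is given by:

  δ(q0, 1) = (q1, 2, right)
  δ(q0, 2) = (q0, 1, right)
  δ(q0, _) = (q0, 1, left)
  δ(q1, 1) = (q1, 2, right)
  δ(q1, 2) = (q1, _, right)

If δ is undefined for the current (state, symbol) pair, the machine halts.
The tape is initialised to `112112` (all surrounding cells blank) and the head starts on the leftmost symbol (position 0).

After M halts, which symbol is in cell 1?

q0 | [1]12112_   read 1 → write 2, move right, go to q1
q1 | 2[1]2112_   read 1 → write 2, move right, go to q1
q1 | 22[2]112_   read 2 → write _, move right, go to q1
q1 | 22_[1]12_   read 1 → write 2, move right, go to q1
q1 | 22_2[1]2_   read 1 → write 2, move right, go to q1
q1 | 22_22[2]_   read 2 → write _, move right, go to q1
q1 | 22_22_[_]
Cell 1 holds 2 when M halts.

2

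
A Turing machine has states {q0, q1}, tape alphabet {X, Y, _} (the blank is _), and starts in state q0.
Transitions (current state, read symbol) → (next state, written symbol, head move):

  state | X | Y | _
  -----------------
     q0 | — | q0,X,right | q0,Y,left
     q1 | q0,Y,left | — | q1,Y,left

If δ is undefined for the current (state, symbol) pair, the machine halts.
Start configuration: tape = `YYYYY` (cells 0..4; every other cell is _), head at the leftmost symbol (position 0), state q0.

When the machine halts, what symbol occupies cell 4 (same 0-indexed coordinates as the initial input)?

state=q0 head=0 tape=[Y]YYYY_   (q0,Y)→(q0,X,right)
state=q0 head=1 tape=X[Y]YYY_   (q0,Y)→(q0,X,right)
state=q0 head=2 tape=XX[Y]YY_   (q0,Y)→(q0,X,right)
state=q0 head=3 tape=XXX[Y]Y_   (q0,Y)→(q0,X,right)
state=q0 head=4 tape=XXXX[Y]_   (q0,Y)→(q0,X,right)
state=q0 head=5 tape=XXXXX[_]   (q0,_)→(q0,Y,left)
state=q0 head=4 tape=XXXX[X]Y
Cell 4 holds X when M halts.

X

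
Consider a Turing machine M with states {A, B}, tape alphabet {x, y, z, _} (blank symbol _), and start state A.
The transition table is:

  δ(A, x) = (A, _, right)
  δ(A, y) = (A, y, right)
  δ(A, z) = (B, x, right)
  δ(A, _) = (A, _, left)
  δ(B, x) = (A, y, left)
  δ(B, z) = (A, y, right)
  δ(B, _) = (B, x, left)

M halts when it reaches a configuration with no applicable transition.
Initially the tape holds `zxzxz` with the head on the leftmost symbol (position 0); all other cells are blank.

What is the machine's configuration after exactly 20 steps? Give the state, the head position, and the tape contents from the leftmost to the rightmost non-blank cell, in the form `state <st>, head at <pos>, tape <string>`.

state A, head at 4, tape y_yy

A | [z]xzxz__   read z → write x, move right, go to B
B | x[x]zxz__   read x → write y, move left, go to A
A | [x]yzxz__   read x → write _, move right, go to A
A | _[y]zxz__   read y → write y, move right, go to A
A | _y[z]xz__   read z → write x, move right, go to B
B | _yx[x]z__   read x → write y, move left, go to A
A | _y[x]yz__   read x → write _, move right, go to A
A | _y_[y]z__   read y → write y, move right, go to A
A | _y_y[z]__   read z → write x, move right, go to B
B | _y_yx[_]_   read _ → write x, move left, go to B
B | _y_y[x]x_   read x → write y, move left, go to A
A | _y_[y]yx_   read y → write y, move right, go to A
A | _y_y[y]x_   read y → write y, move right, go to A
A | _y_yy[x]_   read x → write _, move right, go to A
A | _y_yy_[_]   read _ → write _, move left, go to A
A | _y_yy[_]_   read _ → write _, move left, go to A
A | _y_y[y]__   read y → write y, move right, go to A
A | _y_yy[_]_   read _ → write _, move left, go to A
A | _y_y[y]__   read y → write y, move right, go to A
A | _y_yy[_]_   read _ → write _, move left, go to A
A | _y_y[y]__
After 20 steps: state A, head at 4, tape y_yy.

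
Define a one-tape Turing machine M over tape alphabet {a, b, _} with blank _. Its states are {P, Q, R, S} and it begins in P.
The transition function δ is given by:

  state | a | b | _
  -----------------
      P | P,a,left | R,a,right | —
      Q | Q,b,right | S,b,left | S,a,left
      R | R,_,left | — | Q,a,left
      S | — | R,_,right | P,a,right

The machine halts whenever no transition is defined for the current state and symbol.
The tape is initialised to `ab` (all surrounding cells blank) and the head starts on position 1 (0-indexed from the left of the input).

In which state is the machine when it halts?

S

P | a[b]__   read b → write a, move right, go to R
R | aa[_]_   read _ → write a, move left, go to Q
Q | a[a]a_   read a → write b, move right, go to Q
Q | ab[a]_   read a → write b, move right, go to Q
Q | abb[_]   read _ → write a, move left, go to S
S | ab[b]a   read b → write _, move right, go to R
R | ab_[a]   read a → write _, move left, go to R
R | ab[_]_   read _ → write a, move left, go to Q
Q | a[b]a_   read b → write b, move left, go to S
S | [a]ba_
No transition is defined for (S, a); M halts in state S.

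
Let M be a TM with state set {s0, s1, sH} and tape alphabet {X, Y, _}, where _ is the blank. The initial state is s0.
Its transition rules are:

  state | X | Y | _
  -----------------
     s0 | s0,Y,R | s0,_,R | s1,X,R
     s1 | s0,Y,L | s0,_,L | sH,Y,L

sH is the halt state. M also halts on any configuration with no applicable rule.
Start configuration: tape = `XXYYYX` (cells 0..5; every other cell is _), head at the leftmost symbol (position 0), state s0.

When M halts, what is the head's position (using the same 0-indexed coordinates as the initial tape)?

6

s0 | [X]XYYYX__   read X → write Y, move R, go to s0
s0 | Y[X]YYYX__   read X → write Y, move R, go to s0
s0 | YY[Y]YYX__   read Y → write _, move R, go to s0
s0 | YY_[Y]YX__   read Y → write _, move R, go to s0
s0 | YY__[Y]X__   read Y → write _, move R, go to s0
s0 | YY___[X]__   read X → write Y, move R, go to s0
s0 | YY___Y[_]_   read _ → write X, move R, go to s1
s1 | YY___YX[_]   read _ → write Y, move L, go to sH
sH | YY___Y[X]Y
At halt the head is at cell 6.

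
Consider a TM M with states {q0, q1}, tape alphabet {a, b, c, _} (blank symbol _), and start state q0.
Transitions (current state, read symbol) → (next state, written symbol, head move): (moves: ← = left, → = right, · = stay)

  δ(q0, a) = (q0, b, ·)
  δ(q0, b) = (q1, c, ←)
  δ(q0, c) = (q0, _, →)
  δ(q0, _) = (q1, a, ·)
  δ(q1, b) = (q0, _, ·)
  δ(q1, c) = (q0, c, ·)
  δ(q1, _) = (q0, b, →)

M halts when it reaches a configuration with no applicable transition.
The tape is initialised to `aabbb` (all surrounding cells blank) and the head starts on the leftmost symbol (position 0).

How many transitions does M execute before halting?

18

q0 | _[a]abbb_   read a → write b, move ·, go to q0
q0 | _[b]abbb_   read b → write c, move ←, go to q1
q1 | [_]cabbb_   read _ → write b, move →, go to q0
q0 | b[c]abbb_   read c → write _, move →, go to q0
q0 | b_[a]bbb_   read a → write b, move ·, go to q0
q0 | b_[b]bbb_   read b → write c, move ←, go to q1
q1 | b[_]cbbb_   read _ → write b, move →, go to q0
q0 | bb[c]bbb_   read c → write _, move →, go to q0
q0 | bb_[b]bb_   read b → write c, move ←, go to q1
q1 | bb[_]cbb_   read _ → write b, move →, go to q0
q0 | bbb[c]bb_   read c → write _, move →, go to q0
q0 | bbb_[b]b_   read b → write c, move ←, go to q1
q1 | bbb[_]cb_   read _ → write b, move →, go to q0
q0 | bbbb[c]b_   read c → write _, move →, go to q0
q0 | bbbb_[b]_   read b → write c, move ←, go to q1
q1 | bbbb[_]c_   read _ → write b, move →, go to q0
q0 | bbbbb[c]_   read c → write _, move →, go to q0
q0 | bbbbb_[_]   read _ → write a, move ·, go to q1
q1 | bbbbb_[a]
M halts after 18 transitions.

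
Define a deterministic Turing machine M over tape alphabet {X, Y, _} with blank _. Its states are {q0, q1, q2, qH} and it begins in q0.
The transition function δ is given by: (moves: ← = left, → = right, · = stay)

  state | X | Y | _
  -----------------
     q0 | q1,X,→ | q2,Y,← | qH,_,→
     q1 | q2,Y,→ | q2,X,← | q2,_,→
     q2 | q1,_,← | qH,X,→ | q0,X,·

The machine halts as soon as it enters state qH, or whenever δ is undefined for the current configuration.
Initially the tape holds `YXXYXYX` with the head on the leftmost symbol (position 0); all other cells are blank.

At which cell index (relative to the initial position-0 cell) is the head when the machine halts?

q0 | __[Y]XXYXYX   read Y → write Y, move ←, go to q2
q2 | _[_]YXXYXYX   read _ → write X, move ·, go to q0
q0 | _[X]YXXYXYX   read X → write X, move →, go to q1
q1 | _X[Y]XXYXYX   read Y → write X, move ←, go to q2
q2 | _[X]XXXYXYX   read X → write _, move ←, go to q1
q1 | [_]_XXXYXYX   read _ → write _, move →, go to q2
q2 | _[_]XXXYXYX   read _ → write X, move ·, go to q0
q0 | _[X]XXXYXYX   read X → write X, move →, go to q1
q1 | _X[X]XXYXYX   read X → write Y, move →, go to q2
q2 | _XY[X]XYXYX   read X → write _, move ←, go to q1
q1 | _X[Y]_XYXYX   read Y → write X, move ←, go to q2
q2 | _[X]X_XYXYX   read X → write _, move ←, go to q1
q1 | [_]_X_XYXYX   read _ → write _, move →, go to q2
q2 | _[_]X_XYXYX   read _ → write X, move ·, go to q0
q0 | _[X]X_XYXYX   read X → write X, move →, go to q1
q1 | _X[X]_XYXYX   read X → write Y, move →, go to q2
q2 | _XY[_]XYXYX   read _ → write X, move ·, go to q0
q0 | _XY[X]XYXYX   read X → write X, move →, go to q1
q1 | _XYX[X]YXYX   read X → write Y, move →, go to q2
q2 | _XYXY[Y]XYX   read Y → write X, move →, go to qH
qH | _XYXYX[X]YX
At halt the head is at cell 4.

4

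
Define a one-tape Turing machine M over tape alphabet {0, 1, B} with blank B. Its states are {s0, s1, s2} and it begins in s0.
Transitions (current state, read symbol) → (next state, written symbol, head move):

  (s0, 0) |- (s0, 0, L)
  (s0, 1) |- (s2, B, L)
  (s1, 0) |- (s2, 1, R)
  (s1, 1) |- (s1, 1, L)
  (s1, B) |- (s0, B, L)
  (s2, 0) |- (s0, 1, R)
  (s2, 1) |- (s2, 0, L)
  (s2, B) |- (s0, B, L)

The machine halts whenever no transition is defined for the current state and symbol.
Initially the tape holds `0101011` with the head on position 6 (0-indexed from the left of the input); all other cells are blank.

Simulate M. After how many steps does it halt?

s0 | BB010101[1]   read 1 → write B, move L, go to s2
s2 | BB01010[1]B   read 1 → write 0, move L, go to s2
s2 | BB0101[0]0B   read 0 → write 1, move R, go to s0
s0 | BB01011[0]B   read 0 → write 0, move L, go to s0
s0 | BB0101[1]0B   read 1 → write B, move L, go to s2
s2 | BB010[1]B0B   read 1 → write 0, move L, go to s2
s2 | BB01[0]0B0B   read 0 → write 1, move R, go to s0
s0 | BB011[0]B0B   read 0 → write 0, move L, go to s0
s0 | BB01[1]0B0B   read 1 → write B, move L, go to s2
s2 | BB0[1]B0B0B   read 1 → write 0, move L, go to s2
s2 | BB[0]0B0B0B   read 0 → write 1, move R, go to s0
s0 | BB1[0]B0B0B   read 0 → write 0, move L, go to s0
s0 | BB[1]0B0B0B   read 1 → write B, move L, go to s2
s2 | B[B]B0B0B0B   read B → write B, move L, go to s0
s0 | [B]BB0B0B0B
M halts after 14 transitions.

14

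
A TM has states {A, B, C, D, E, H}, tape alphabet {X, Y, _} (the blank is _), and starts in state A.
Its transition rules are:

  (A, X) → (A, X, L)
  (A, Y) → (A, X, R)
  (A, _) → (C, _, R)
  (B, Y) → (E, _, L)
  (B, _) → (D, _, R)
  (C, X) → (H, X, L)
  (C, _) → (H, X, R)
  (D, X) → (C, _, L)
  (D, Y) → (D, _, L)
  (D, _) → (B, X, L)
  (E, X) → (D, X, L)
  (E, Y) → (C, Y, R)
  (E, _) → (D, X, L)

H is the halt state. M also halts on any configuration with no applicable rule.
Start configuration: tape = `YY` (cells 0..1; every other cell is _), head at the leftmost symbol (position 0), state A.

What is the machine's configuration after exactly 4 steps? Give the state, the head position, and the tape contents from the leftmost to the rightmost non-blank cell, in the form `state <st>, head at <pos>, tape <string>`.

A | [Y]Y___   read Y → write X, move R, go to A
A | X[Y]___   read Y → write X, move R, go to A
A | XX[_]__   read _ → write _, move R, go to C
C | XX_[_]_   read _ → write X, move R, go to H
H | XX_X[_]
After 4 steps: state H, head at 4, tape XX_X.

state H, head at 4, tape XX_X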